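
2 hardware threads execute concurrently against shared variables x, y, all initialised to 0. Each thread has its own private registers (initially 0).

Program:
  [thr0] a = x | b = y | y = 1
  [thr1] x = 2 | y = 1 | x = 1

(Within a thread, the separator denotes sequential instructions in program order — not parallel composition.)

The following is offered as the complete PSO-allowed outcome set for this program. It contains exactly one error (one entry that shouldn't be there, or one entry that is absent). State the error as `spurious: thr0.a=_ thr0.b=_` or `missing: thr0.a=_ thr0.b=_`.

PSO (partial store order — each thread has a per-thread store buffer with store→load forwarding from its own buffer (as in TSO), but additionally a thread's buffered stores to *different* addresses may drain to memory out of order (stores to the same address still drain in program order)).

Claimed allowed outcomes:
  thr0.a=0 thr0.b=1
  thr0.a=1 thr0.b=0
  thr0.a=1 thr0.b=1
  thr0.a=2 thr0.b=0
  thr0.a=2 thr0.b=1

missing: thr0.a=0 thr0.b=0

outcome vector order: (thr0.a,thr0.b)
under PSO → (0,0); (0,1); (1,0); (1,1); (2,0); (2,1)
PSO∖claimed = {(0,0)}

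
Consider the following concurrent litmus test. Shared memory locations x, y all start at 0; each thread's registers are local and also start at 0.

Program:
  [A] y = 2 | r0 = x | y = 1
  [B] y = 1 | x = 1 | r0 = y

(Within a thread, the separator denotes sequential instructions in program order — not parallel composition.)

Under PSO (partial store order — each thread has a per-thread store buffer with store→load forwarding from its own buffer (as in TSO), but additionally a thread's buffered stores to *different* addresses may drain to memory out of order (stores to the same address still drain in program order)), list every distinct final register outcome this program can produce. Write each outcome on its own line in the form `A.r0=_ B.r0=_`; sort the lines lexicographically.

A.r0=0 B.r0=1
A.r0=0 B.r0=2
A.r0=1 B.r0=1
A.r0=1 B.r0=2

outcome vector order: (A.r0,B.r0)
|PSO outcomes| = 4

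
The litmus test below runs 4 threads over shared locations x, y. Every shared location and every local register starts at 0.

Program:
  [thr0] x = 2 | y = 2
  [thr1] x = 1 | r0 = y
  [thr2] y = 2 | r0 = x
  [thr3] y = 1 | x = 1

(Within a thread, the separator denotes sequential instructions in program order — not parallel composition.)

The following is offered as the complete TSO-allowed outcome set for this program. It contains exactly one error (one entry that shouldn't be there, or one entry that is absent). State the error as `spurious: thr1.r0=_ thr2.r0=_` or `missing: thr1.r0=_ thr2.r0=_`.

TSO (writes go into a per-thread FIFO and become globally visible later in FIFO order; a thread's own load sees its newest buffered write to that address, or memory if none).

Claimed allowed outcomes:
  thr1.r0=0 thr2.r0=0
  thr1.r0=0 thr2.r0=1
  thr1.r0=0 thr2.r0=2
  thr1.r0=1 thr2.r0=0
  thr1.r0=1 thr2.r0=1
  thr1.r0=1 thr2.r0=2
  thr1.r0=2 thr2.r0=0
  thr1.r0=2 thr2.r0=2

outcome vector order: (thr1.r0,thr2.r0)
TSO (9): 0/0, 0/1, 0/2, 1/0, 1/1, 1/2, 2/0, 2/1, 2/2
TSO∖claimed = {2/1}

missing: thr1.r0=2 thr2.r0=1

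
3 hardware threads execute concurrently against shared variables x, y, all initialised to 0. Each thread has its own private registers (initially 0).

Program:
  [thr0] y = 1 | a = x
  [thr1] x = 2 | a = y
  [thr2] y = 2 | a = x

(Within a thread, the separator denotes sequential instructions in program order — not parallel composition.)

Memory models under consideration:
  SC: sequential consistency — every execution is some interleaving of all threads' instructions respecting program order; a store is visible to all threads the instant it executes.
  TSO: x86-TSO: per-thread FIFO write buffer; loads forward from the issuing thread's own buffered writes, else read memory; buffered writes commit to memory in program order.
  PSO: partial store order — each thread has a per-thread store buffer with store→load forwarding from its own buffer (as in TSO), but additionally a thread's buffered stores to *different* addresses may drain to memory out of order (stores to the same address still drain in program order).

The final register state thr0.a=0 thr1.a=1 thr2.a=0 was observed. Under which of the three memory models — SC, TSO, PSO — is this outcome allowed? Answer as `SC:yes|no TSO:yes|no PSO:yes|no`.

outcome vector order: (thr0.a,thr1.a,thr2.a)
under SC → <0 1 0> <0 1 2> <0 2 0> <0 2 2> <2 0 2> <2 1 0> <2 1 2> <2 2 0> <2 2 2>
under TSO → <0 0 0> <0 0 2> <0 1 0> <0 1 2> <0 2 0> <0 2 2> <2 0 0> <2 0 2> <2 1 0> <2 1 2> <2 2 0> <2 2 2>
under PSO → <0 0 0> <0 0 2> <0 1 0> <0 1 2> <0 2 0> <0 2 2> <2 0 0> <2 0 2> <2 1 0> <2 1 2> <2 2 0> <2 2 2>
target <0 1 0> ∈ {SC,TSO,PSO}

SC:yes TSO:yes PSO:yes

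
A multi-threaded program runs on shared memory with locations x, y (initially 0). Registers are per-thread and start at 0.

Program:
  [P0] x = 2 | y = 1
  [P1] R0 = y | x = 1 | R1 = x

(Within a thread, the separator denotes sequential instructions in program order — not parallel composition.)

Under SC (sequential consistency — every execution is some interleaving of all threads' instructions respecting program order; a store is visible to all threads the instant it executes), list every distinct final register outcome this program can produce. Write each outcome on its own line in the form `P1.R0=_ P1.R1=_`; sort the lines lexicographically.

P1.R0=0 P1.R1=1
P1.R0=0 P1.R1=2
P1.R0=1 P1.R1=1

outcome vector order: (P1.R0,P1.R1)
|SC outcomes| = 3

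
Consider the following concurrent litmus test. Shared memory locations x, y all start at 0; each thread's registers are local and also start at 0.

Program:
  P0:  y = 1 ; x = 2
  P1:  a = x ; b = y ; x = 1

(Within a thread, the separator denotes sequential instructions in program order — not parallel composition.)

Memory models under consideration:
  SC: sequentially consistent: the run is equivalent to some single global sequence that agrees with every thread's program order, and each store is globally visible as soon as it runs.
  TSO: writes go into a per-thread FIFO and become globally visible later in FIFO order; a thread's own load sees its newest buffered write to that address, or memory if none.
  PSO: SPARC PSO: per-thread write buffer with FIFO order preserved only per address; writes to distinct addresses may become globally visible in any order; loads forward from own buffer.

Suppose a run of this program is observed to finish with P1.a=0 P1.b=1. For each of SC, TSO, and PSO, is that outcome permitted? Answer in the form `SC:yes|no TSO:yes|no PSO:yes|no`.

SC:yes TSO:yes PSO:yes

outcome vector order: (P1.a,P1.b)
[SC] allowed = {00, 01, 21}
[TSO] allowed = {00, 01, 21}
[PSO] allowed = {00, 01, 20, 21}
target 01 ∈ {SC,TSO,PSO}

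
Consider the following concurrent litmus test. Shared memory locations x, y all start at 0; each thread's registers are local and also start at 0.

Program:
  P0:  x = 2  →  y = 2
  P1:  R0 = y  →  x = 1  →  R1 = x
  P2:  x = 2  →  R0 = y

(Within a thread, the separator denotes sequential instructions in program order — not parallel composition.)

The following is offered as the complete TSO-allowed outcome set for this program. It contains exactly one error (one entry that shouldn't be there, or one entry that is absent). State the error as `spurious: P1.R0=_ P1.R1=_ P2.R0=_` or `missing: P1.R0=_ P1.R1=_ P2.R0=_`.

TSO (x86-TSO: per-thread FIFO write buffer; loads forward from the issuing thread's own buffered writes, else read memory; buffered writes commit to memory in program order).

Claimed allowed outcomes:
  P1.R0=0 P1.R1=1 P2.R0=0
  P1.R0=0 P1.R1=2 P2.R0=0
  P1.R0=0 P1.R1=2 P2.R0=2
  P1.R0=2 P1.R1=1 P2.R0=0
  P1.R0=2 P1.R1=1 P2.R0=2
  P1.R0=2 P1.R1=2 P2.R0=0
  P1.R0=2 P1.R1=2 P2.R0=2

missing: P1.R0=0 P1.R1=1 P2.R0=2

outcome vector order: (P1.R0,P1.R1,P2.R0)
TSO (8): 0/1/0, 0/1/2, 0/2/0, 0/2/2, 2/1/0, 2/1/2, 2/2/0, 2/2/2
TSO∖claimed = {0/1/2}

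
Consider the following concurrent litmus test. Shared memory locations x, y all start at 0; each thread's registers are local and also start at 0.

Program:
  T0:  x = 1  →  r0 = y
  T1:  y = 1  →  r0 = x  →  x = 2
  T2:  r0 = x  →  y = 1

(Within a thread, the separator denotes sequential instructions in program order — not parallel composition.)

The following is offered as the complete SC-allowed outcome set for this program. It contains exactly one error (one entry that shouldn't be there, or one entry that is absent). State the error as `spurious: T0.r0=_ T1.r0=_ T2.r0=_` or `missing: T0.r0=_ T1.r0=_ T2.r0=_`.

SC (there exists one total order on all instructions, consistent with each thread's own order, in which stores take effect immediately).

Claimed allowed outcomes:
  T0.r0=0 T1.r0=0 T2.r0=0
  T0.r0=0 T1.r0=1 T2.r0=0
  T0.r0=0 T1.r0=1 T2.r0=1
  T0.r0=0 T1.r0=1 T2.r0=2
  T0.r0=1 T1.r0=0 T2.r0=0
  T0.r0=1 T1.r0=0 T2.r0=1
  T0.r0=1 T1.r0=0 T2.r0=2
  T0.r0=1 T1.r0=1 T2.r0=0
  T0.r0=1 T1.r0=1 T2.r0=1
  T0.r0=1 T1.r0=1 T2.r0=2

outcome vector order: (T0.r0,T1.r0,T2.r0)
under SC → 010, 011, 012, 100, 101, 102, 110, 111, 112
claimed∖SC = {000}

spurious: T0.r0=0 T1.r0=0 T2.r0=0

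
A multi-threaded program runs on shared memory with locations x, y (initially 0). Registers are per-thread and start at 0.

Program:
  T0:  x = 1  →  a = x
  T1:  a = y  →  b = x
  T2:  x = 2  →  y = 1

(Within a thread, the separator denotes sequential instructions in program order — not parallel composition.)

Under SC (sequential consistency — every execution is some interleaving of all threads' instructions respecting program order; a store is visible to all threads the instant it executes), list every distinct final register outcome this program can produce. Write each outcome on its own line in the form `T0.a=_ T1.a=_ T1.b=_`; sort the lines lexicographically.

outcome vector order: (T0.a,T1.a,T1.b)
|SC outcomes| = 9

T0.a=1 T1.a=0 T1.b=0
T0.a=1 T1.a=0 T1.b=1
T0.a=1 T1.a=0 T1.b=2
T0.a=1 T1.a=1 T1.b=1
T0.a=1 T1.a=1 T1.b=2
T0.a=2 T1.a=0 T1.b=0
T0.a=2 T1.a=0 T1.b=1
T0.a=2 T1.a=0 T1.b=2
T0.a=2 T1.a=1 T1.b=2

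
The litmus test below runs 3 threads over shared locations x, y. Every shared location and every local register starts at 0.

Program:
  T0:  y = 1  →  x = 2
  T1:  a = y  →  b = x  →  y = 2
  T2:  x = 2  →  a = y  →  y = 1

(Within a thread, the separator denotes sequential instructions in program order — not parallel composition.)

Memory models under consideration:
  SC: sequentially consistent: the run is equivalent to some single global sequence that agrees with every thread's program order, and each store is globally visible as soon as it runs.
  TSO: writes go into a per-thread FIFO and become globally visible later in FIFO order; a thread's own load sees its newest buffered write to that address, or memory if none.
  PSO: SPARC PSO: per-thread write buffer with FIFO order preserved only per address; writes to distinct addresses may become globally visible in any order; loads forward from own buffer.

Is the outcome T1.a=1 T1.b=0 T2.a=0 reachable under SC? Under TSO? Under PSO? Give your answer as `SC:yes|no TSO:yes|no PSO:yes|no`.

SC:no TSO:yes PSO:yes

outcome vector order: (T1.a,T1.b,T2.a)
[SC] allowed = {000; 001; 002; 020; 021; 022; 101; 102; 120; 121; 122}
[TSO] allowed = {000; 001; 002; 020; 021; 022; 100; 101; 102; 120; 121; 122}
[PSO] allowed = {000; 001; 002; 020; 021; 022; 100; 101; 102; 120; 121; 122}
target 100 ∈ {TSO,PSO}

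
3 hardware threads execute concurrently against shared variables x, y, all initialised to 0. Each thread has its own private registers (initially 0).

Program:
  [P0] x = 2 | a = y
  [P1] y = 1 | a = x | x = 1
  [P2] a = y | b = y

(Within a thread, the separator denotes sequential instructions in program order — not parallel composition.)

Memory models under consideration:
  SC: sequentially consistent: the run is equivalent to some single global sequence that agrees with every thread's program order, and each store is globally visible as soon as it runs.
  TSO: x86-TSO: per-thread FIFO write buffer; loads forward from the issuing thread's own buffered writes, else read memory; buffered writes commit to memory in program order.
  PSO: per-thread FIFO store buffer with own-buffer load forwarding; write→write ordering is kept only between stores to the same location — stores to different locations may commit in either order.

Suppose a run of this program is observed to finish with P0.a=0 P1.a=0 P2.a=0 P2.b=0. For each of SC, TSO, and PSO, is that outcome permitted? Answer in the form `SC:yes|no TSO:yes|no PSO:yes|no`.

outcome vector order: (P0.a,P1.a,P2.a,P2.b)
SC (9): (0,2,0,0), (0,2,0,1), (0,2,1,1), (1,0,0,0), (1,0,0,1), (1,0,1,1), (1,2,0,0), (1,2,0,1), (1,2,1,1)
TSO (12): (0,0,0,0), (0,0,0,1), (0,0,1,1), (0,2,0,0), (0,2,0,1), (0,2,1,1), (1,0,0,0), (1,0,0,1), (1,0,1,1), (1,2,0,0), (1,2,0,1), (1,2,1,1)
PSO (12): (0,0,0,0), (0,0,0,1), (0,0,1,1), (0,2,0,0), (0,2,0,1), (0,2,1,1), (1,0,0,0), (1,0,0,1), (1,0,1,1), (1,2,0,0), (1,2,0,1), (1,2,1,1)
target (0,0,0,0) ∈ {TSO,PSO}

SC:no TSO:yes PSO:yes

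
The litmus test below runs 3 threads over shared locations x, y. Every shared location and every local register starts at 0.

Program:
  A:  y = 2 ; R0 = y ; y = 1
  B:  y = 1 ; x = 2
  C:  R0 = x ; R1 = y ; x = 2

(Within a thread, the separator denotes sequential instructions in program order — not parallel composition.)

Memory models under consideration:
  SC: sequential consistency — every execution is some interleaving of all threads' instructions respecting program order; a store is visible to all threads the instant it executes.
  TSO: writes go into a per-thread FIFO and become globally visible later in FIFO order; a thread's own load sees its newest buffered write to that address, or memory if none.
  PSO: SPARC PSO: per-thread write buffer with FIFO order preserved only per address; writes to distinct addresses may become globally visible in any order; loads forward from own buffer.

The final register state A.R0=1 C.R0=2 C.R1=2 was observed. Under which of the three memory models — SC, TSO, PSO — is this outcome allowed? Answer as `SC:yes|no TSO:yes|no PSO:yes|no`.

SC:no TSO:no PSO:yes

outcome vector order: (A.R0,C.R0,C.R1)
SC: 9 outcomes — {(1,0,0); (1,0,1); (1,0,2); (1,2,1); (2,0,0); (2,0,1); (2,0,2); (2,2,1); (2,2,2)}
TSO: 9 outcomes — {(1,0,0); (1,0,1); (1,0,2); (1,2,1); (2,0,0); (2,0,1); (2,0,2); (2,2,1); (2,2,2)}
PSO: 12 outcomes — {(1,0,0); (1,0,1); (1,0,2); (1,2,0); (1,2,1); (1,2,2); (2,0,0); (2,0,1); (2,0,2); (2,2,0); (2,2,1); (2,2,2)}
target (1,2,2) ∈ {PSO}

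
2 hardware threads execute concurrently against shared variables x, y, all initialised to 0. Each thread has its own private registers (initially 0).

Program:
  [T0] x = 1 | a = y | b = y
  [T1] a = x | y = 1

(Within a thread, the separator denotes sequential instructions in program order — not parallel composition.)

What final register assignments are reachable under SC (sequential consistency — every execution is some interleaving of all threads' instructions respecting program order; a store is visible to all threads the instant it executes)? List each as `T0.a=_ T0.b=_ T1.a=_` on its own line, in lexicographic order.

T0.a=0 T0.b=0 T1.a=0
T0.a=0 T0.b=0 T1.a=1
T0.a=0 T0.b=1 T1.a=0
T0.a=0 T0.b=1 T1.a=1
T0.a=1 T0.b=1 T1.a=0
T0.a=1 T0.b=1 T1.a=1

outcome vector order: (T0.a,T0.b,T1.a)
|SC outcomes| = 6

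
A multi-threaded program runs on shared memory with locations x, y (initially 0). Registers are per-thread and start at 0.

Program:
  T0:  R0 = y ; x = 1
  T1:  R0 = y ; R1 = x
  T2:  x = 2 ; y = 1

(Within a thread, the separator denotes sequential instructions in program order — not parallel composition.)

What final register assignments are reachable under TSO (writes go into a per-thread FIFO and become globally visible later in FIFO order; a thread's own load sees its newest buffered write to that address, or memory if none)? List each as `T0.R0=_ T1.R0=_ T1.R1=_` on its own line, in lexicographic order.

outcome vector order: (T0.R0,T1.R0,T1.R1)
|TSO outcomes| = 10

T0.R0=0 T1.R0=0 T1.R1=0
T0.R0=0 T1.R0=0 T1.R1=1
T0.R0=0 T1.R0=0 T1.R1=2
T0.R0=0 T1.R0=1 T1.R1=1
T0.R0=0 T1.R0=1 T1.R1=2
T0.R0=1 T1.R0=0 T1.R1=0
T0.R0=1 T1.R0=0 T1.R1=1
T0.R0=1 T1.R0=0 T1.R1=2
T0.R0=1 T1.R0=1 T1.R1=1
T0.R0=1 T1.R0=1 T1.R1=2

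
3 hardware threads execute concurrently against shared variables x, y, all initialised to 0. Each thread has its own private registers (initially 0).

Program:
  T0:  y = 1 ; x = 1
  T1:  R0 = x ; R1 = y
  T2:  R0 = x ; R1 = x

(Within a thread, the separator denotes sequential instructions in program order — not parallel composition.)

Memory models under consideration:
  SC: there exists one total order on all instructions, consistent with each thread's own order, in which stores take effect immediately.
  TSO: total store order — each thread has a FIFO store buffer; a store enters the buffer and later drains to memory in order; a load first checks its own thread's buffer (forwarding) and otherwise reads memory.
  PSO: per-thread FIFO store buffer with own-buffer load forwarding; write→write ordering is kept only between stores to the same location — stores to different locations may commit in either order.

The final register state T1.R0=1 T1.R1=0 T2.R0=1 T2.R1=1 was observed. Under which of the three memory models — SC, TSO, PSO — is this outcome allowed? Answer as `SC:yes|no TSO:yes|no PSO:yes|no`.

outcome vector order: (T1.R0,T1.R1,T2.R0,T2.R1)
[SC] allowed = {<0 0 0 0>, <0 0 0 1>, <0 0 1 1>, <0 1 0 0>, <0 1 0 1>, <0 1 1 1>, <1 1 0 0>, <1 1 0 1>, <1 1 1 1>}
[TSO] allowed = {<0 0 0 0>, <0 0 0 1>, <0 0 1 1>, <0 1 0 0>, <0 1 0 1>, <0 1 1 1>, <1 1 0 0>, <1 1 0 1>, <1 1 1 1>}
[PSO] allowed = {<0 0 0 0>, <0 0 0 1>, <0 0 1 1>, <0 1 0 0>, <0 1 0 1>, <0 1 1 1>, <1 0 0 0>, <1 0 0 1>, <1 0 1 1>, <1 1 0 0>, <1 1 0 1>, <1 1 1 1>}
target <1 0 1 1> ∈ {PSO}

SC:no TSO:no PSO:yes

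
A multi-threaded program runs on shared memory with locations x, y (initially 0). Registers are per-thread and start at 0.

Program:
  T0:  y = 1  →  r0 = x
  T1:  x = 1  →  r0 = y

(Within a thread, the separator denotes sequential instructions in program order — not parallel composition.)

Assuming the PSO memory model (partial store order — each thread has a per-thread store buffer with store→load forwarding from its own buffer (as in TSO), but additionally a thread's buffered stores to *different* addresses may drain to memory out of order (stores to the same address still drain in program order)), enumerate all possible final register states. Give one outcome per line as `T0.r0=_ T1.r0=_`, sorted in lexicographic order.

T0.r0=0 T1.r0=0
T0.r0=0 T1.r0=1
T0.r0=1 T1.r0=0
T0.r0=1 T1.r0=1

outcome vector order: (T0.r0,T1.r0)
|PSO outcomes| = 4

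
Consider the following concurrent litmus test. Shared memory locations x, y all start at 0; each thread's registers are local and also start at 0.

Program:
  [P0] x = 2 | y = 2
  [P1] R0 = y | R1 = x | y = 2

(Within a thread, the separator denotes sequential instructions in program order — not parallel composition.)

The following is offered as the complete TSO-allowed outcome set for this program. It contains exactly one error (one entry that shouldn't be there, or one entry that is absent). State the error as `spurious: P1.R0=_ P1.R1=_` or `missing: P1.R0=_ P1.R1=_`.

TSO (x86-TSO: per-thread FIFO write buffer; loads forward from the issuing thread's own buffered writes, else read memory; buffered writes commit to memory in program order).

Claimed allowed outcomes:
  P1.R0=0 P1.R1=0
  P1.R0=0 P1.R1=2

missing: P1.R0=2 P1.R1=2

outcome vector order: (P1.R0,P1.R1)
TSO: 3 outcomes — {00 02 22}
TSO∖claimed = {22}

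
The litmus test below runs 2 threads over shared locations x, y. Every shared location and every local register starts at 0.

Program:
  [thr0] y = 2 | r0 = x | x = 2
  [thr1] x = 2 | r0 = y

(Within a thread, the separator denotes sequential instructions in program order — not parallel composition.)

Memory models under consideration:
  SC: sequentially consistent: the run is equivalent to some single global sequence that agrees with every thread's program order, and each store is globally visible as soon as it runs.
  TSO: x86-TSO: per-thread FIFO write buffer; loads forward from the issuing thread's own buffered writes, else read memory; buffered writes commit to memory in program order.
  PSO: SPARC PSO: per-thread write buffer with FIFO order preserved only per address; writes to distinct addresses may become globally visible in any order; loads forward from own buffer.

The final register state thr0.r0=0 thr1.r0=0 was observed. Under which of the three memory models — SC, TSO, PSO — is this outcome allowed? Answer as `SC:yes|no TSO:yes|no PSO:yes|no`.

SC:no TSO:yes PSO:yes

outcome vector order: (thr0.r0,thr1.r0)
[SC] allowed = {0/2, 2/0, 2/2}
[TSO] allowed = {0/0, 0/2, 2/0, 2/2}
[PSO] allowed = {0/0, 0/2, 2/0, 2/2}
target 0/0 ∈ {TSO,PSO}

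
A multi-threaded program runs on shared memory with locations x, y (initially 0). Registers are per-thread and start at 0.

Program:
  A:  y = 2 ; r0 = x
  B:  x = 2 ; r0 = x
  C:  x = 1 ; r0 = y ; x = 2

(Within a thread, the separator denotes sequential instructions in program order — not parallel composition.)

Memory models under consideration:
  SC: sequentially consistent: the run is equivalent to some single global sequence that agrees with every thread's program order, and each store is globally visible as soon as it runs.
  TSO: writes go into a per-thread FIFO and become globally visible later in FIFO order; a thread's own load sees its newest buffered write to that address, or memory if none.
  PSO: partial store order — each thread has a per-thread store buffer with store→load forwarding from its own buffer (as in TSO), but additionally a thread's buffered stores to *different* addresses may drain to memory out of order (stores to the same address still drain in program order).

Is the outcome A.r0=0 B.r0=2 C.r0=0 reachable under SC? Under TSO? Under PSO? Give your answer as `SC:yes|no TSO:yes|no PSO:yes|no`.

outcome vector order: (A.r0,B.r0,C.r0)
under SC → 0/1/2 0/2/2 1/1/0 1/1/2 1/2/0 1/2/2 2/1/0 2/1/2 2/2/0 2/2/2
under TSO → 0/1/0 0/1/2 0/2/0 0/2/2 1/1/0 1/1/2 1/2/0 1/2/2 2/1/0 2/1/2 2/2/0 2/2/2
under PSO → 0/1/0 0/1/2 0/2/0 0/2/2 1/1/0 1/1/2 1/2/0 1/2/2 2/1/0 2/1/2 2/2/0 2/2/2
target 0/2/0 ∈ {TSO,PSO}

SC:no TSO:yes PSO:yes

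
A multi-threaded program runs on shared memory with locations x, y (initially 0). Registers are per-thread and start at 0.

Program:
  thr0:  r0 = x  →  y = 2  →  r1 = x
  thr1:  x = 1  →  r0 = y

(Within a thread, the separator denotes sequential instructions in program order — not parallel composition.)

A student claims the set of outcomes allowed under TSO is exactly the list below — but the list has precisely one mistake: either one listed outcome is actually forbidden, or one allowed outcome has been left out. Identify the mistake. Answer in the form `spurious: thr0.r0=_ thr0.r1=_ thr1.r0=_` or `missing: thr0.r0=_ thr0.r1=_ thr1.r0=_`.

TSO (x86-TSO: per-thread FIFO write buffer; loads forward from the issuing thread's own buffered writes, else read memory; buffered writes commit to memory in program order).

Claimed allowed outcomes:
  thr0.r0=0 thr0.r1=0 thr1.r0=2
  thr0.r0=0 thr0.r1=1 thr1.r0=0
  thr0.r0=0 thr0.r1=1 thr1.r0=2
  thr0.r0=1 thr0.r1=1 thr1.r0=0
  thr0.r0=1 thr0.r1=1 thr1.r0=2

missing: thr0.r0=0 thr0.r1=0 thr1.r0=0

outcome vector order: (thr0.r0,thr0.r1,thr1.r0)
[TSO] allowed = {000 002 010 012 110 112}
TSO∖claimed = {000}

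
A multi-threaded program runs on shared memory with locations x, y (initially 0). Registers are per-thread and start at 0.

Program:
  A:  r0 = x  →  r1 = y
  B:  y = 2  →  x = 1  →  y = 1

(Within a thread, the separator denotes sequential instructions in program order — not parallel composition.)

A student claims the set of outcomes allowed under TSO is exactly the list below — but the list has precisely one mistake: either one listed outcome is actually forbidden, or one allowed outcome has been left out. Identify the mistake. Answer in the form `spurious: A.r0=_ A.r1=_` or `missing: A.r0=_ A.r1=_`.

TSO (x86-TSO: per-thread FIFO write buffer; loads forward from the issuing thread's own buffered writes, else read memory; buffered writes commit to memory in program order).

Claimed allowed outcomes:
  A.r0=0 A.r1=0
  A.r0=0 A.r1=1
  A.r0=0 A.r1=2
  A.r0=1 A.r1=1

outcome vector order: (A.r0,A.r1)
[TSO] allowed = {(0,0), (0,1), (0,2), (1,1), (1,2)}
TSO∖claimed = {(1,2)}

missing: A.r0=1 A.r1=2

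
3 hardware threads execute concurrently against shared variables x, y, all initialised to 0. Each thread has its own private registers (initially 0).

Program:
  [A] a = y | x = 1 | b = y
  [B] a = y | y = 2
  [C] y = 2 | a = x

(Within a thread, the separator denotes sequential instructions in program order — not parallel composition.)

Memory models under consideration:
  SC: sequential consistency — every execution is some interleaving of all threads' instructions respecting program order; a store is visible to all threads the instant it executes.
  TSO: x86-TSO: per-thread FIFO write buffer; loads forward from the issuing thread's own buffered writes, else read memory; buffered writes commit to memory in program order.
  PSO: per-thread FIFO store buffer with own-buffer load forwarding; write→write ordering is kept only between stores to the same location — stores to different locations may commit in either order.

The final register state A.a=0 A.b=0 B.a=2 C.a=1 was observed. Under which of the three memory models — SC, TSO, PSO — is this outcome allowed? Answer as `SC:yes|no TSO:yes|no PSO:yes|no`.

SC:yes TSO:yes PSO:yes

outcome vector order: (A.a,A.b,B.a,C.a)
[SC] allowed = {<0 0 0 1>, <0 0 2 1>, <0 2 0 0>, <0 2 0 1>, <0 2 2 0>, <0 2 2 1>, <2 2 0 0>, <2 2 0 1>, <2 2 2 0>, <2 2 2 1>}
[TSO] allowed = {<0 0 0 0>, <0 0 0 1>, <0 0 2 0>, <0 0 2 1>, <0 2 0 0>, <0 2 0 1>, <0 2 2 0>, <0 2 2 1>, <2 2 0 0>, <2 2 0 1>, <2 2 2 0>, <2 2 2 1>}
[PSO] allowed = {<0 0 0 0>, <0 0 0 1>, <0 0 2 0>, <0 0 2 1>, <0 2 0 0>, <0 2 0 1>, <0 2 2 0>, <0 2 2 1>, <2 2 0 0>, <2 2 0 1>, <2 2 2 0>, <2 2 2 1>}
target <0 0 2 1> ∈ {SC,TSO,PSO}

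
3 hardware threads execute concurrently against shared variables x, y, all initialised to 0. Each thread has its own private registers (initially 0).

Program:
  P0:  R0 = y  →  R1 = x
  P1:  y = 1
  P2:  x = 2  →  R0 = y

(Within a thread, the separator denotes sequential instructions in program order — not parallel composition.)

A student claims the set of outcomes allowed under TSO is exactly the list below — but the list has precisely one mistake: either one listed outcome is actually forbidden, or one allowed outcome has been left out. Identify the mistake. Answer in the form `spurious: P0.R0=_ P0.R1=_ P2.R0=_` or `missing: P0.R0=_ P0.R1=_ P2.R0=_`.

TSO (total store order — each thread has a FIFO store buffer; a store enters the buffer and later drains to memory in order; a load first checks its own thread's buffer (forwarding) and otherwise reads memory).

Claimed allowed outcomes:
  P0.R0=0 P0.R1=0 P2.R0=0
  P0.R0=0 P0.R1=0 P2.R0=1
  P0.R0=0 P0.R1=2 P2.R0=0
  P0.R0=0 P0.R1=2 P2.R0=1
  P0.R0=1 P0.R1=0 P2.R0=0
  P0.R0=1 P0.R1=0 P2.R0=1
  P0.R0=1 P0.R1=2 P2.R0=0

missing: P0.R0=1 P0.R1=2 P2.R0=1

outcome vector order: (P0.R0,P0.R1,P2.R0)
[TSO] allowed = {<0 0 0> <0 0 1> <0 2 0> <0 2 1> <1 0 0> <1 0 1> <1 2 0> <1 2 1>}
TSO∖claimed = {<1 2 1>}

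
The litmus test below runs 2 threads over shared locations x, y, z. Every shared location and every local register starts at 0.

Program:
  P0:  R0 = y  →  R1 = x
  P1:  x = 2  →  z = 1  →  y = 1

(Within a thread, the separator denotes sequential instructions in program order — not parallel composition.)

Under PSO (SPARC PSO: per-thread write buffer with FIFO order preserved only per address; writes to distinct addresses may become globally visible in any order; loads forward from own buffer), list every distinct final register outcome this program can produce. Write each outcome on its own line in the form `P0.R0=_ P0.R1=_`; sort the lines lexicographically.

outcome vector order: (P0.R0,P0.R1)
|PSO outcomes| = 4

P0.R0=0 P0.R1=0
P0.R0=0 P0.R1=2
P0.R0=1 P0.R1=0
P0.R0=1 P0.R1=2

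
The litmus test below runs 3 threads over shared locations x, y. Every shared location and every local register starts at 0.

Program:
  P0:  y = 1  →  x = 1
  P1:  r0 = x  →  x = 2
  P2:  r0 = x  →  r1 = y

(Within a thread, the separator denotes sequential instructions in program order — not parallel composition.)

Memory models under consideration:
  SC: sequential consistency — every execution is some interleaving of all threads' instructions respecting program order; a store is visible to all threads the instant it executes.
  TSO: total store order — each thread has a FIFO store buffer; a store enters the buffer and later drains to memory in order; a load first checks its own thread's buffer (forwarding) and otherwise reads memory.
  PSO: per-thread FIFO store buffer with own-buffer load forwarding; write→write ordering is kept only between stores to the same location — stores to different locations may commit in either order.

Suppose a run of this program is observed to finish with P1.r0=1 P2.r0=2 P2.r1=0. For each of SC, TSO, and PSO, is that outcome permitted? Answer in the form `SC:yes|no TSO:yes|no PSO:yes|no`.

outcome vector order: (P1.r0,P2.r0,P2.r1)
SC (9): (0,0,0) (0,0,1) (0,1,1) (0,2,0) (0,2,1) (1,0,0) (1,0,1) (1,1,1) (1,2,1)
TSO (9): (0,0,0) (0,0,1) (0,1,1) (0,2,0) (0,2,1) (1,0,0) (1,0,1) (1,1,1) (1,2,1)
PSO (12): (0,0,0) (0,0,1) (0,1,0) (0,1,1) (0,2,0) (0,2,1) (1,0,0) (1,0,1) (1,1,0) (1,1,1) (1,2,0) (1,2,1)
target (1,2,0) ∈ {PSO}

SC:no TSO:no PSO:yes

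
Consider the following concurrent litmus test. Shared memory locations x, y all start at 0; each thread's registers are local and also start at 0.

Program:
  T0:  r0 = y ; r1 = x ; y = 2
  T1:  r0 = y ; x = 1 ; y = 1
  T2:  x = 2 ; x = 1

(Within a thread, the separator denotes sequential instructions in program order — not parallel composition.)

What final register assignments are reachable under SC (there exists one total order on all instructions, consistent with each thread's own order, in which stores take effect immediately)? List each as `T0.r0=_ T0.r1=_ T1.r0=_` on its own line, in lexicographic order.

outcome vector order: (T0.r0,T0.r1,T1.r0)
|SC outcomes| = 8

T0.r0=0 T0.r1=0 T1.r0=0
T0.r0=0 T0.r1=0 T1.r0=2
T0.r0=0 T0.r1=1 T1.r0=0
T0.r0=0 T0.r1=1 T1.r0=2
T0.r0=0 T0.r1=2 T1.r0=0
T0.r0=0 T0.r1=2 T1.r0=2
T0.r0=1 T0.r1=1 T1.r0=0
T0.r0=1 T0.r1=2 T1.r0=0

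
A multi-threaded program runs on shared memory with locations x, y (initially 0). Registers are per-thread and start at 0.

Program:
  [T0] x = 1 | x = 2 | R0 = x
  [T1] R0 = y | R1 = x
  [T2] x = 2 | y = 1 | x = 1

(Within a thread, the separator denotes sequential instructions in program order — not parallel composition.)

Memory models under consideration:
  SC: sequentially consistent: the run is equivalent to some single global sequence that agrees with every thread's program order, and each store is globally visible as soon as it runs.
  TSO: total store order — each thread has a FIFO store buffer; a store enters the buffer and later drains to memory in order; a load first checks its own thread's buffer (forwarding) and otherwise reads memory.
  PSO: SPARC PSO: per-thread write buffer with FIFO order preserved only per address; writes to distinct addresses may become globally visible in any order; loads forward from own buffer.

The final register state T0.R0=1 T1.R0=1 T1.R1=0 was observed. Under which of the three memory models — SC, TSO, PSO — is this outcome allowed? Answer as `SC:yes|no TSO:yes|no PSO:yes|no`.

outcome vector order: (T0.R0,T1.R0,T1.R1)
SC: 10 outcomes — {(1,0,0); (1,0,1); (1,0,2); (1,1,1); (1,1,2); (2,0,0); (2,0,1); (2,0,2); (2,1,1); (2,1,2)}
TSO: 10 outcomes — {(1,0,0); (1,0,1); (1,0,2); (1,1,1); (1,1,2); (2,0,0); (2,0,1); (2,0,2); (2,1,1); (2,1,2)}
PSO: 12 outcomes — {(1,0,0); (1,0,1); (1,0,2); (1,1,0); (1,1,1); (1,1,2); (2,0,0); (2,0,1); (2,0,2); (2,1,0); (2,1,1); (2,1,2)}
target (1,1,0) ∈ {PSO}

SC:no TSO:no PSO:yes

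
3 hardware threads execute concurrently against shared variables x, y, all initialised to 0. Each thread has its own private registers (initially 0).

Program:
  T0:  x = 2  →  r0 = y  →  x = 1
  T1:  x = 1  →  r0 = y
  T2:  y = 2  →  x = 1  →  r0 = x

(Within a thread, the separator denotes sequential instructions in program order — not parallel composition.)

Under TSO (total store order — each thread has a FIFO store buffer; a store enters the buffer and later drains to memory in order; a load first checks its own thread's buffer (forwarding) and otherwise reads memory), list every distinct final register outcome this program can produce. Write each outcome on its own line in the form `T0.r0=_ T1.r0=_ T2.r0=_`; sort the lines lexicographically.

outcome vector order: (T0.r0,T1.r0,T2.r0)
|TSO outcomes| = 8

T0.r0=0 T1.r0=0 T2.r0=1
T0.r0=0 T1.r0=0 T2.r0=2
T0.r0=0 T1.r0=2 T2.r0=1
T0.r0=0 T1.r0=2 T2.r0=2
T0.r0=2 T1.r0=0 T2.r0=1
T0.r0=2 T1.r0=0 T2.r0=2
T0.r0=2 T1.r0=2 T2.r0=1
T0.r0=2 T1.r0=2 T2.r0=2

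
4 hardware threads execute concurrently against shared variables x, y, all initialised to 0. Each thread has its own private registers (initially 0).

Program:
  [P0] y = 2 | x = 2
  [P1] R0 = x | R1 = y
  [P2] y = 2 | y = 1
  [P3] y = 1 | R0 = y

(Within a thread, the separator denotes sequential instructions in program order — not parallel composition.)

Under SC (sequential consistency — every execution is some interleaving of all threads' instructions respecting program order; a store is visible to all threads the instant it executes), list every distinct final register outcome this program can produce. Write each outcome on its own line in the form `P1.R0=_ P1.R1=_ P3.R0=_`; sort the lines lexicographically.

P1.R0=0 P1.R1=0 P3.R0=1
P1.R0=0 P1.R1=0 P3.R0=2
P1.R0=0 P1.R1=1 P3.R0=1
P1.R0=0 P1.R1=1 P3.R0=2
P1.R0=0 P1.R1=2 P3.R0=1
P1.R0=0 P1.R1=2 P3.R0=2
P1.R0=2 P1.R1=1 P3.R0=1
P1.R0=2 P1.R1=1 P3.R0=2
P1.R0=2 P1.R1=2 P3.R0=1
P1.R0=2 P1.R1=2 P3.R0=2

outcome vector order: (P1.R0,P1.R1,P3.R0)
|SC outcomes| = 10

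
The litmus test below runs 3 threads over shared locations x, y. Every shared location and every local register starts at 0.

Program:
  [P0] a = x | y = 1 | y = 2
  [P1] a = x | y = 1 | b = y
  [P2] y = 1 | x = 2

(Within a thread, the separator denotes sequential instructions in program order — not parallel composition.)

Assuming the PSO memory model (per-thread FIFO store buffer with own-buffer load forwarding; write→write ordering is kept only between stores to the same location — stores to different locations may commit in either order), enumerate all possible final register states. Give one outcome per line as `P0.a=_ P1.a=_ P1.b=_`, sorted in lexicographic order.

outcome vector order: (P0.a,P1.a,P1.b)
|PSO outcomes| = 8

P0.a=0 P1.a=0 P1.b=1
P0.a=0 P1.a=0 P1.b=2
P0.a=0 P1.a=2 P1.b=1
P0.a=0 P1.a=2 P1.b=2
P0.a=2 P1.a=0 P1.b=1
P0.a=2 P1.a=0 P1.b=2
P0.a=2 P1.a=2 P1.b=1
P0.a=2 P1.a=2 P1.b=2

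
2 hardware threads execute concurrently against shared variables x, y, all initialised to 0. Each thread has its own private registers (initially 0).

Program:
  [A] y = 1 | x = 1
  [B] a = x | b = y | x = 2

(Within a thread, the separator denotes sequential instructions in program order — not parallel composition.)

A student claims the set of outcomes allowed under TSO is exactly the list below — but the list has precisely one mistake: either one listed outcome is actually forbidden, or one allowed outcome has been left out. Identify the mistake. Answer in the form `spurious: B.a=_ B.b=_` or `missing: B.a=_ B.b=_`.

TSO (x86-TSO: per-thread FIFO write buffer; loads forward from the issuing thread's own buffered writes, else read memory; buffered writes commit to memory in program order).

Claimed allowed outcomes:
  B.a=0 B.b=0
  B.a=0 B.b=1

outcome vector order: (B.a,B.b)
TSO (3): (0,0), (0,1), (1,1)
TSO∖claimed = {(1,1)}

missing: B.a=1 B.b=1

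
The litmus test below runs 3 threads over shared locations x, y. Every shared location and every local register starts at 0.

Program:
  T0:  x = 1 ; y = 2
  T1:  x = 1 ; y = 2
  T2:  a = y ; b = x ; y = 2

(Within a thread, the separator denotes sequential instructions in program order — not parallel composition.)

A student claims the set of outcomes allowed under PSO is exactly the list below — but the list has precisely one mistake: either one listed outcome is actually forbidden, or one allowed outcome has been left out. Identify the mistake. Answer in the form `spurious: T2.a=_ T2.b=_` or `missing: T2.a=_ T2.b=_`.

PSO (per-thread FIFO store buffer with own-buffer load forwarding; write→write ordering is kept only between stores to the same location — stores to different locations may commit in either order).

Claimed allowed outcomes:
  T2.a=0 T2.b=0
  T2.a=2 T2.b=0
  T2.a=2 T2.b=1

outcome vector order: (T2.a,T2.b)
PSO: 4 outcomes — {0/0, 0/1, 2/0, 2/1}
PSO∖claimed = {0/1}

missing: T2.a=0 T2.b=1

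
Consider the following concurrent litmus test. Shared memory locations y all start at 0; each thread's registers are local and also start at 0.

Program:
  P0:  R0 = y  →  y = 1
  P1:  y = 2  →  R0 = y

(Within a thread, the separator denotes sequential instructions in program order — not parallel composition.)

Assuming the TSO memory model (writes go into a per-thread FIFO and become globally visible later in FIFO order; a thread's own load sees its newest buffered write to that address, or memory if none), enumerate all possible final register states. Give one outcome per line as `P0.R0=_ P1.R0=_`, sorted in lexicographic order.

P0.R0=0 P1.R0=1
P0.R0=0 P1.R0=2
P0.R0=2 P1.R0=1
P0.R0=2 P1.R0=2

outcome vector order: (P0.R0,P1.R0)
|TSO outcomes| = 4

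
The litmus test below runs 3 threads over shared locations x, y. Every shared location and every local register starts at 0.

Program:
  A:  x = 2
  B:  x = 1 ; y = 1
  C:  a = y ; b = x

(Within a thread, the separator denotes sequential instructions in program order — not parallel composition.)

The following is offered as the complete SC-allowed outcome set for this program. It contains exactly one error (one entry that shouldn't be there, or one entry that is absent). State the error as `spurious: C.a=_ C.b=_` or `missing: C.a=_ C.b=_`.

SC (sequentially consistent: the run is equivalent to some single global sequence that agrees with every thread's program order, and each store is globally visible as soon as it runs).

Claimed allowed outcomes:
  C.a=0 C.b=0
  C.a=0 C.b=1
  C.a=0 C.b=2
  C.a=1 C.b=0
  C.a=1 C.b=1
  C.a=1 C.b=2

spurious: C.a=1 C.b=0

outcome vector order: (C.a,C.b)
SC (5): <0 0>; <0 1>; <0 2>; <1 1>; <1 2>
claimed∖SC = {<1 0>}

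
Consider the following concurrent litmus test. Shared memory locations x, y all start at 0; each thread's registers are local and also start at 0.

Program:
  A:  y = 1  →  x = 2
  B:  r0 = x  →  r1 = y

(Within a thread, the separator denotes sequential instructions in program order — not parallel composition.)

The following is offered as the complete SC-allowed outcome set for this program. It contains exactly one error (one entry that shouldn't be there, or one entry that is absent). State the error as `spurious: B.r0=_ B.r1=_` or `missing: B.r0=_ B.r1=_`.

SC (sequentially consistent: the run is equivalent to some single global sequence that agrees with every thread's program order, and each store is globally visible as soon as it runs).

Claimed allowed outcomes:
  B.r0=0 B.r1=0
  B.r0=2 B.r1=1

missing: B.r0=0 B.r1=1

outcome vector order: (B.r0,B.r1)
SC (3): <0 0> <0 1> <2 1>
SC∖claimed = {<0 1>}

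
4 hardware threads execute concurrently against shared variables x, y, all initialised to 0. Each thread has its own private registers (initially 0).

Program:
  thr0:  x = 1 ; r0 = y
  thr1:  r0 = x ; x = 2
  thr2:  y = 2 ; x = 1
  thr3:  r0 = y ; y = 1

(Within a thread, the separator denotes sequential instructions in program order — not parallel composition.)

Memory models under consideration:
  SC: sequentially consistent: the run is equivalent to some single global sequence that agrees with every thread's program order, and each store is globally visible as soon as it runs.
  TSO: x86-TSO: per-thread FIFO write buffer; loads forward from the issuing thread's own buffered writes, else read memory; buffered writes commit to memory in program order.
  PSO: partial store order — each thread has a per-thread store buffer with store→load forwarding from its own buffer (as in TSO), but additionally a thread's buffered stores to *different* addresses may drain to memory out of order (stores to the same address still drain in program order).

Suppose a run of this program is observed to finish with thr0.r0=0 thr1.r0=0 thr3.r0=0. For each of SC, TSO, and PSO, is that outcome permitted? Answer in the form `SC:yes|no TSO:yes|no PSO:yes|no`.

outcome vector order: (thr0.r0,thr1.r0,thr3.r0)
under SC → 000 002 010 012 100 102 110 112 200 202 210 212
under TSO → 000 002 010 012 100 102 110 112 200 202 210 212
under PSO → 000 002 010 012 100 102 110 112 200 202 210 212
target 000 ∈ {SC,TSO,PSO}

SC:yes TSO:yes PSO:yes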